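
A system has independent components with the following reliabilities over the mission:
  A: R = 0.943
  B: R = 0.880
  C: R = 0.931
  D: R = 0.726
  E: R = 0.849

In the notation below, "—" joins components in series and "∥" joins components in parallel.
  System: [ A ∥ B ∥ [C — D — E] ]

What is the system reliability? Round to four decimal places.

0.9971

Series (C, D, and E): 0.931000 × 0.726000 × 0.849000 = 0.573844
Parallel (A, B, and [0.573844]): 1 − (1 − 0.943000)(1 − 0.880000)(1 − 0.573844) = 0.9971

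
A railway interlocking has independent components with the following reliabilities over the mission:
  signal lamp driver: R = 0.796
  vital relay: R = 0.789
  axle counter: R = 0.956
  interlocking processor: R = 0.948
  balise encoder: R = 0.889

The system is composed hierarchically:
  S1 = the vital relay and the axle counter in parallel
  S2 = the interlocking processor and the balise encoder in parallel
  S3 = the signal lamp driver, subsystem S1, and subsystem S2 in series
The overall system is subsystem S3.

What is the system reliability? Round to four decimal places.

0.7841

Parallel (vital relay and axle counter): 1 − (1 − 0.789000)(1 − 0.956000) = 0.990716
Parallel (interlocking processor and balise encoder): 1 − (1 − 0.948000)(1 − 0.889000) = 0.994228
Series (signal lamp driver, [0.990716], and [0.994228]): 0.796000 × 0.990716 × 0.994228 = 0.7841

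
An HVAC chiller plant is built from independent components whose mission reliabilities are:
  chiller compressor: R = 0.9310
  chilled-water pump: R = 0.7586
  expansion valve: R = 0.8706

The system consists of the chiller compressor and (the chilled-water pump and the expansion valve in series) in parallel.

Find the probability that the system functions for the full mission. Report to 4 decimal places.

0.9766

Series (chilled-water pump and expansion valve): 0.758600 × 0.870600 = 0.660437
Parallel (chiller compressor and [0.660437]): 1 − (1 − 0.931000)(1 − 0.660437) = 0.9766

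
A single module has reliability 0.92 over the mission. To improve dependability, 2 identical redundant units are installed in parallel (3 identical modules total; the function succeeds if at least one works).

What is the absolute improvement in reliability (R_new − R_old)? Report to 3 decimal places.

0.079

R_before = 0.92
R_after = 1 − (1 − 0.92)^3 = 0.999
ΔR = 0.999 − 0.92 = 0.079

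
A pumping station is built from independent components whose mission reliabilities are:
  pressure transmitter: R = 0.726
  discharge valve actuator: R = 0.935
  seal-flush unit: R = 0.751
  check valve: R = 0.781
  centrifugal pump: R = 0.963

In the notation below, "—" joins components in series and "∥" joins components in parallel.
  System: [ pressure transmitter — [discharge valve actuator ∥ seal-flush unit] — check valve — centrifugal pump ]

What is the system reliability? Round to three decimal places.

0.537

Parallel (discharge valve actuator and seal-flush unit): 1 − (1 − 0.93500)(1 − 0.75100) = 0.98382
Series (pressure transmitter, [0.98382], check valve, and centrifugal pump): 0.72600 × 0.98382 × 0.78100 × 0.96300 = 0.537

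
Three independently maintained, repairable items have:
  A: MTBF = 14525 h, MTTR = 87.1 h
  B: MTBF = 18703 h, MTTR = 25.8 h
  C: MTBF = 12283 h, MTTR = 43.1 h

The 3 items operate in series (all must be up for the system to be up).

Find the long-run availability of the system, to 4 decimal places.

0.9892

A(A) = MTBF/(MTBF+MTTR) = 14525/(14525+87.1) = 0.994039
A(B) = MTBF/(MTBF+MTTR) = 18703/(18703+25.8) = 0.998622
A(C) = MTBF/(MTBF+MTTR) = 12283/(12283+43.1) = 0.996503
Series availability: 0.994039 × 0.998622 × 0.996503 = 0.9892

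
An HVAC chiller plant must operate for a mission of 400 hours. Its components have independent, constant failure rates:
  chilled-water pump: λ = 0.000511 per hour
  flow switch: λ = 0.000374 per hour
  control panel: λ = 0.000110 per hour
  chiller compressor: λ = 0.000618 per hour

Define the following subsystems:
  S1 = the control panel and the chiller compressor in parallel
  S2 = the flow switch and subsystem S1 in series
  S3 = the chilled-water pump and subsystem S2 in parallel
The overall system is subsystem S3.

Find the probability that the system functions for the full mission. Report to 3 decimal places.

0.973

R(chilled-water pump) = exp(−0.000511 × 400) = 0.81514
R(flow switch) = exp(−0.000374 × 400) = 0.86105
R(control panel) = exp(−0.000110 × 400) = 0.95695
R(chiller compressor) = exp(−0.000618 × 400) = 0.78098
Parallel (control panel and chiller compressor): 1 − (1 − 0.95695)(1 − 0.78098) = 0.99057
Series (flow switch and [0.99057]): 0.86105 × 0.99057 = 0.85293
Parallel (chilled-water pump and [0.85293]): 1 − (1 − 0.81514)(1 − 0.85293) = 0.973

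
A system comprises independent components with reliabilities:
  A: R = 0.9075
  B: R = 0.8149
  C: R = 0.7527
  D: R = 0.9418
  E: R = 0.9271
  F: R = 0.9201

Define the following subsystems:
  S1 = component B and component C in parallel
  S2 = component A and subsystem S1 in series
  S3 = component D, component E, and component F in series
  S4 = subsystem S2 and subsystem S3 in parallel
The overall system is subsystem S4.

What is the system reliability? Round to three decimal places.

0.974

Parallel (B and C): 1 − (1 − 0.81490)(1 − 0.75270) = 0.95422
Series (A and [0.95422]): 0.90750 × 0.95422 = 0.86595
Series (D, E, and F): 0.94180 × 0.92710 × 0.92010 = 0.80338
Parallel ([0.86595] and [0.80338]): 1 − (1 − 0.86595)(1 − 0.80338) = 0.974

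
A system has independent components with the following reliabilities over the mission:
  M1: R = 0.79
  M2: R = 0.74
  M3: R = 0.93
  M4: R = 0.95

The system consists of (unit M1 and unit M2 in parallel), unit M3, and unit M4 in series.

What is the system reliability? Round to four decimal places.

0.8353

Parallel (M1 and M2): 1 − (1 − 0.790000)(1 − 0.740000) = 0.945400
Series ([0.945400], M3, and M4): 0.945400 × 0.930000 × 0.950000 = 0.8353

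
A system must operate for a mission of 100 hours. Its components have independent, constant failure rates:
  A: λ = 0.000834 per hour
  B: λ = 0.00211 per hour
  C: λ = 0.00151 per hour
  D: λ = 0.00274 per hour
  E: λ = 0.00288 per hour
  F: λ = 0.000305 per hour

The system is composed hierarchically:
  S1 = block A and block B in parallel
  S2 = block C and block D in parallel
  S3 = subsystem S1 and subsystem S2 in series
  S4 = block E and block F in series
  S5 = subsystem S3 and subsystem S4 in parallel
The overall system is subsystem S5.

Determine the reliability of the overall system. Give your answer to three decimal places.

R(A) = exp(−0.000834 × 100) = 0.91998
R(B) = exp(−0.00211 × 100) = 0.80977
R(C) = exp(−0.00151 × 100) = 0.85985
R(D) = exp(−0.00274 × 100) = 0.76033
R(E) = exp(−0.00288 × 100) = 0.74976
R(F) = exp(−0.000305 × 100) = 0.96996
Parallel (A and B): 1 − (1 − 0.91998)(1 − 0.80977) = 0.98478
Parallel (C and D): 1 − (1 − 0.85985)(1 − 0.76033) = 0.96641
Series ([0.98478] and [0.96641]): 0.98478 × 0.96641 = 0.95170
Series (E and F): 0.74976 × 0.96996 = 0.72724
Parallel ([0.95170] and [0.72724]): 1 − (1 − 0.95170)(1 − 0.72724) = 0.987

0.987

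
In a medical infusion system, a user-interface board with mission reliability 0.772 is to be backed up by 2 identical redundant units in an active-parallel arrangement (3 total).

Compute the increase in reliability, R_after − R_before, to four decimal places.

0.2161

R_before = 0.772
R_after = 1 − (1 − 0.772)^3 = 0.9881
ΔR = 0.9881 − 0.772 = 0.2161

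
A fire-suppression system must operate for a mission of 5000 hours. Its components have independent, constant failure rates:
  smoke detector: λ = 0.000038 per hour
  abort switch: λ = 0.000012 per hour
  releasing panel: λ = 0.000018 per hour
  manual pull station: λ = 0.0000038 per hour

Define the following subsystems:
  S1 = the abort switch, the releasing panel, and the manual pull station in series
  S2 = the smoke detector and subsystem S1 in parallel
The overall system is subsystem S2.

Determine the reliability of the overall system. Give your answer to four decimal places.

R(smoke detector) = exp(−0.000038 × 5000) = 0.826959
R(abort switch) = exp(−0.000012 × 5000) = 0.941765
R(releasing panel) = exp(−0.000018 × 5000) = 0.913931
R(manual pull station) = exp(−0.0000038 × 5000) = 0.981179
Series (abort switch, releasing panel, and manual pull station): 0.941765 × 0.913931 × 0.981179 = 0.844509
Parallel (smoke detector and [0.844509]): 1 − (1 − 0.826959)(1 − 0.844509) = 0.9731

0.9731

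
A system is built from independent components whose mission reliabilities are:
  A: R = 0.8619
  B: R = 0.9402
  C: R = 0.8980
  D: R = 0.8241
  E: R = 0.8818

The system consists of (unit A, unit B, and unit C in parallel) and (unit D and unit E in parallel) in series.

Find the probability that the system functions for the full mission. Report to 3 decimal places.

Parallel (A, B, and C): 1 − (1 − 0.86190)(1 − 0.94020)(1 − 0.89800) = 0.99916
Parallel (D and E): 1 − (1 − 0.82410)(1 − 0.88180) = 0.97921
Series ([0.99916] and [0.97921]): 0.99916 × 0.97921 = 0.978

0.978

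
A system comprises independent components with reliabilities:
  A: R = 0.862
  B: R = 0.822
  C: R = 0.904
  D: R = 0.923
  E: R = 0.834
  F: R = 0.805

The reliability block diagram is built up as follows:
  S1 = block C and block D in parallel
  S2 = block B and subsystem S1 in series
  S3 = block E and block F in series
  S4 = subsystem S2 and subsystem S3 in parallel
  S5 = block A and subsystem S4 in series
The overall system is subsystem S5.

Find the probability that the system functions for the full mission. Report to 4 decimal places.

0.8099

Parallel (C and D): 1 − (1 − 0.904000)(1 − 0.923000) = 0.992608
Series (B and [0.992608]): 0.822000 × 0.992608 = 0.815924
Series (E and F): 0.834000 × 0.805000 = 0.671370
Parallel ([0.815924] and [0.671370]): 1 − (1 − 0.815924)(1 − 0.671370) = 0.939507
Series (A and [0.939507]): 0.862000 × 0.939507 = 0.8099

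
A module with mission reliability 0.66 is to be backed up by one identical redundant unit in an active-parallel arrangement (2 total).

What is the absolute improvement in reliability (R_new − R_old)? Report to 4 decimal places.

0.2244

R_before = 0.66
R_after = 1 − (1 − 0.66)^2 = 0.8844
ΔR = 0.8844 − 0.66 = 0.2244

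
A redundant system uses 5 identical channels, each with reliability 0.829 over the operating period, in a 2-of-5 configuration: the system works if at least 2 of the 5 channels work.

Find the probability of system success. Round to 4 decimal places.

0.9963

R = Σ_{i=2}^{5} C(5,i) p^i (1−p)^{5−i} with p = 0.829
C(5,2)·0.829^2·0.171^3 = 0.034364
C(5,3)·0.829^3·0.171^2 = 0.166593
C(5,4)·0.829^4·0.171^1 = 0.403817
C(5,5)·0.829^5·0.171^0 = 0.391537
Sum = 0.9963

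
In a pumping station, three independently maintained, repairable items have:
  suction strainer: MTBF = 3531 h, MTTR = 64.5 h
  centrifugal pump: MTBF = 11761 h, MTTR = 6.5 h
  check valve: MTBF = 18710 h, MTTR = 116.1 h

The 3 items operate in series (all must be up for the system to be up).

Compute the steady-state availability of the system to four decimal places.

0.9755

A(suction strainer) = MTBF/(MTBF+MTTR) = 3531/(3531+64.5) = 0.982061
A(centrifugal pump) = MTBF/(MTBF+MTTR) = 11761/(11761+6.5) = 0.999448
A(check valve) = MTBF/(MTBF+MTTR) = 18710/(18710+116.1) = 0.993833
Series availability: 0.982061 × 0.999448 × 0.993833 = 0.9755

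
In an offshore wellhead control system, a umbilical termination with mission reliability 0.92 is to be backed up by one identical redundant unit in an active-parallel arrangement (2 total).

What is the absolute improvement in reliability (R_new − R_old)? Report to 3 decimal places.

0.074

R_before = 0.92
R_after = 1 − (1 − 0.92)^2 = 0.994
ΔR = 0.994 − 0.92 = 0.074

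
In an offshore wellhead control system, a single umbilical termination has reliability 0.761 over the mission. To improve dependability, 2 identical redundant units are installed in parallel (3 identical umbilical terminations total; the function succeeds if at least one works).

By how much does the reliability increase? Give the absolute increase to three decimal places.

0.225

R_before = 0.761
R_after = 1 − (1 − 0.761)^3 = 0.986
ΔR = 0.986 − 0.761 = 0.225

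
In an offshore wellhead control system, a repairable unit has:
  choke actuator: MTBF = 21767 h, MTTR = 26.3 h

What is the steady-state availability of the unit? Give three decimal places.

A(choke actuator) = MTBF/(MTBF+MTTR) = 21767/(21767+26.3) = 0.999

0.999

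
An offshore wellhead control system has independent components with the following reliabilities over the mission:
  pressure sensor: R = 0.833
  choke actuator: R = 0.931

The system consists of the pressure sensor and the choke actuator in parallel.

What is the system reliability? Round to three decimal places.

Parallel (pressure sensor and choke actuator): 1 − (1 − 0.83300)(1 − 0.93100) = 0.988

0.988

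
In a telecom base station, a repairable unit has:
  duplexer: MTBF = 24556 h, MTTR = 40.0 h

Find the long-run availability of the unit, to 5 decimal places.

A(duplexer) = MTBF/(MTBF+MTTR) = 24556/(24556+40.0) = 0.99837

0.99837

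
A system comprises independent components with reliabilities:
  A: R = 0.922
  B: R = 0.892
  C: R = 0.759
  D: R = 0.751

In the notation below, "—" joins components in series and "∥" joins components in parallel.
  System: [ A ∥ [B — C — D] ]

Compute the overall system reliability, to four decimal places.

0.9617

Series (B, C, and D): 0.892000 × 0.759000 × 0.751000 = 0.508448
Parallel (A and [0.508448]): 1 − (1 − 0.922000)(1 − 0.508448) = 0.9617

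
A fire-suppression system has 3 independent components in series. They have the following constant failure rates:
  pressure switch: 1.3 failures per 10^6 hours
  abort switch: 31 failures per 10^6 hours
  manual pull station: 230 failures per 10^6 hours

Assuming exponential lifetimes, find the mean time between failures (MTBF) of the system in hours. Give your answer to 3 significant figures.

Series of exponential components: λ_sys = Σ λ_i
λ_sys = 0.0000013 + 0.000031 + 0.00023 = 2.6230e-04 /h
MTBF = 1 / λ_sys = 3810 h

3810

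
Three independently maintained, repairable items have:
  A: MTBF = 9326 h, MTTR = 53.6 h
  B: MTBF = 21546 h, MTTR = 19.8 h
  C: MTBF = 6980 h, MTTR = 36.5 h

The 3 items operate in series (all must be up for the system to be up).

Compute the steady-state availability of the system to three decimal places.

0.988

A(A) = MTBF/(MTBF+MTTR) = 9326/(9326+53.6) = 0.994285
A(B) = MTBF/(MTBF+MTTR) = 21546/(21546+19.8) = 0.999082
A(C) = MTBF/(MTBF+MTTR) = 6980/(6980+36.5) = 0.994798
Series availability: 0.994285 × 0.999082 × 0.994798 = 0.988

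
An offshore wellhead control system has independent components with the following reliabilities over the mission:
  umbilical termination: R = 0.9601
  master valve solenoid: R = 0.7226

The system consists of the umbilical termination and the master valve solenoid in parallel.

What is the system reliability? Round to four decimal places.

Parallel (umbilical termination and master valve solenoid): 1 − (1 − 0.960100)(1 − 0.722600) = 0.9889

0.9889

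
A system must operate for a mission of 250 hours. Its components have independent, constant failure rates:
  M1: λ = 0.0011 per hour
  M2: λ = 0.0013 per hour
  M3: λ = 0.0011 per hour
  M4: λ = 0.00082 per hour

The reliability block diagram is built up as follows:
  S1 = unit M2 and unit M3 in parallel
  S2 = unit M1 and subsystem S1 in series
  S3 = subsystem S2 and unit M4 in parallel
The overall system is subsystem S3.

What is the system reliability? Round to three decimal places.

R(M1) = exp(−0.0011 × 250) = 0.75957
R(M2) = exp(−0.0013 × 250) = 0.72253
R(M3) = exp(−0.0011 × 250) = 0.75957
R(M4) = exp(−0.00082 × 250) = 0.81465
Parallel (M2 and M3): 1 − (1 − 0.72253)(1 − 0.75957) = 0.93329
Series (M1 and [0.93329]): 0.75957 × 0.93329 = 0.70890
Parallel ([0.70890] and M4): 1 − (1 − 0.70890)(1 − 0.81465) = 0.946

0.946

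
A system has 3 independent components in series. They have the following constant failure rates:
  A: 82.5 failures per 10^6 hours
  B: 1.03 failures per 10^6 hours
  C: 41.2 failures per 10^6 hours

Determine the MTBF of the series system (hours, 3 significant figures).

8020

Series of exponential components: λ_sys = Σ λ_i
λ_sys = 0.0000825 + 0.00000103 + 0.0000412 = 1.2473e-04 /h
MTBF = 1 / λ_sys = 8020 h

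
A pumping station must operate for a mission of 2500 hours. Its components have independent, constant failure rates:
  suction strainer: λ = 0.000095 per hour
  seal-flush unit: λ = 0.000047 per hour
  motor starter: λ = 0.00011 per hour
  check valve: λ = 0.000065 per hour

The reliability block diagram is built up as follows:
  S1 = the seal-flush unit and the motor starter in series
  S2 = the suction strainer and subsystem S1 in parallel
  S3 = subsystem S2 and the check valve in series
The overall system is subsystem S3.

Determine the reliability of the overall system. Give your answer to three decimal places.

0.792

R(suction strainer) = exp(−0.000095 × 2500) = 0.78860
R(seal-flush unit) = exp(−0.000047 × 2500) = 0.88914
R(motor starter) = exp(−0.00011 × 2500) = 0.75957
R(check valve) = exp(−0.000065 × 2500) = 0.85002
Series (seal-flush unit and motor starter): 0.88914 × 0.75957 = 0.67536
Parallel (suction strainer and [0.67536]): 1 − (1 − 0.78860)(1 − 0.67536) = 0.93137
Series ([0.93137] and check valve): 0.93137 × 0.85002 = 0.792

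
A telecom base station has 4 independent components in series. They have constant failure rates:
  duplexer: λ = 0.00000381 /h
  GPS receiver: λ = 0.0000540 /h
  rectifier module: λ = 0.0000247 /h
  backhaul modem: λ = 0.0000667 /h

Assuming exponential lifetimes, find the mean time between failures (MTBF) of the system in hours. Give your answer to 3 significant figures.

Series of exponential components: λ_sys = Σ λ_i
λ_sys = 0.00000381 + 0.0000540 + 0.0000247 + 0.0000667 = 1.4921e-04 /h
MTBF = 1 / λ_sys = 6700 h

6700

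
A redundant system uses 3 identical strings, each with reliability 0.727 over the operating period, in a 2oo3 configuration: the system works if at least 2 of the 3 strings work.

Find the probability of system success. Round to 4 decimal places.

0.8171

R = Σ_{i=2}^{3} C(3,i) p^i (1−p)^{3−i} with p = 0.727
C(3,2)·0.727^2·0.273^1 = 0.432865
C(3,3)·0.727^3·0.273^0 = 0.384241
Sum = 0.8171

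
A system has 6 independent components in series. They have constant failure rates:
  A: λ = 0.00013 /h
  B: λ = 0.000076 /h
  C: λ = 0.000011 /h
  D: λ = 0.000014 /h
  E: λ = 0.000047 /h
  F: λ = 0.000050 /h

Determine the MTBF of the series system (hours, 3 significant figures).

Series of exponential components: λ_sys = Σ λ_i
λ_sys = 0.00013 + 0.000076 + 0.000011 + 0.000014 + 0.000047 + 0.000050 = 3.2800e-04 /h
MTBF = 1 / λ_sys = 3050 h

3050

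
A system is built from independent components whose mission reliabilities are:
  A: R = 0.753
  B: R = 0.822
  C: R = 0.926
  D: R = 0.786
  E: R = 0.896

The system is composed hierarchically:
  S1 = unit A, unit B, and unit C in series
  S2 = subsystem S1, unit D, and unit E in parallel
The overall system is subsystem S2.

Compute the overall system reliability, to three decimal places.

Series (A, B, and C): 0.75300 × 0.82200 × 0.92600 = 0.57316
Parallel ([0.57316], D, and E): 1 − (1 − 0.57316)(1 − 0.78600)(1 − 0.89600) = 0.991

0.991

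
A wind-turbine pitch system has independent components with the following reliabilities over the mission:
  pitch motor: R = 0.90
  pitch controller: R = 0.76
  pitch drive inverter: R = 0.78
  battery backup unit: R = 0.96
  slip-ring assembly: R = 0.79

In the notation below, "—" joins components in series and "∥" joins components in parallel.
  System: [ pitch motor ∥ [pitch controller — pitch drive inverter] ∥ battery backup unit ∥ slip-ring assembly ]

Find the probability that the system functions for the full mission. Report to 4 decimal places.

0.9997

Series (pitch controller and pitch drive inverter): 0.760000 × 0.780000 = 0.592800
Parallel (pitch motor, [0.592800], battery backup unit, and slip-ring assembly): 1 − (1 − 0.900000)(1 − 0.592800)(1 − 0.960000)(1 − 0.790000) = 0.9997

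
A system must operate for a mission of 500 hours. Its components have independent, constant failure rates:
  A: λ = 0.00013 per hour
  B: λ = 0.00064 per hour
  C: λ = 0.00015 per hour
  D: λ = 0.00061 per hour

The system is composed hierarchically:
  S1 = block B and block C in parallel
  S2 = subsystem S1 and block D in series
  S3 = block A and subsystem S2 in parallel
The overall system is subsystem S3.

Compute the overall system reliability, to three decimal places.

R(A) = exp(−0.00013 × 500) = 0.93707
R(B) = exp(−0.00064 × 500) = 0.72615
R(C) = exp(−0.00015 × 500) = 0.92774
R(D) = exp(−0.00061 × 500) = 0.73712
Parallel (B and C): 1 − (1 − 0.72615)(1 − 0.92774) = 0.98021
Series ([0.98021] and D): 0.98021 × 0.73712 = 0.72253
Parallel (A and [0.72253]): 1 − (1 − 0.93707)(1 − 0.72253) = 0.983

0.983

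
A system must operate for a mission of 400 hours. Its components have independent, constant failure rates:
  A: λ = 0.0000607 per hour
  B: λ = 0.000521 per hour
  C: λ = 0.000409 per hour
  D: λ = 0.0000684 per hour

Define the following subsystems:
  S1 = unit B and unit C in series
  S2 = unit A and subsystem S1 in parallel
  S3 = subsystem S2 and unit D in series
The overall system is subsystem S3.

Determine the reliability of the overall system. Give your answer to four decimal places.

0.9658

R(A) = exp(−0.0000607 × 400) = 0.976012
R(B) = exp(−0.000521 × 400) = 0.811882
R(C) = exp(−0.000409 × 400) = 0.849082
R(D) = exp(−0.0000684 × 400) = 0.973011
Series (B and C): 0.811882 × 0.849082 = 0.689354
Parallel (A and [0.689354]): 1 − (1 − 0.976012)(1 − 0.689354) = 0.992548
Series ([0.992548] and D): 0.992548 × 0.973011 = 0.9658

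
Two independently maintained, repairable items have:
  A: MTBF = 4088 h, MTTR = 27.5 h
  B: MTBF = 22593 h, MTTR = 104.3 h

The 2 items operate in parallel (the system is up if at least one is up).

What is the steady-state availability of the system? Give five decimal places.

A(A) = MTBF/(MTBF+MTTR) = 4088/(4088+27.5) = 0.993318
A(B) = MTBF/(MTBF+MTTR) = 22593/(22593+104.3) = 0.995405
Parallel availability: 1 − (1 − 0.993318)(1 − 0.995405) = 0.99997

0.99997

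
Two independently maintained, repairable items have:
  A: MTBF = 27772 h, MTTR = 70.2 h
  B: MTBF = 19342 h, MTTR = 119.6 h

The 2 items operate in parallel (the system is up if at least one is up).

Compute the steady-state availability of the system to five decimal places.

0.99998

A(A) = MTBF/(MTBF+MTTR) = 27772/(27772+70.2) = 0.997479
A(B) = MTBF/(MTBF+MTTR) = 19342/(19342+119.6) = 0.993855
Parallel availability: 1 − (1 − 0.997479)(1 − 0.993855) = 0.99998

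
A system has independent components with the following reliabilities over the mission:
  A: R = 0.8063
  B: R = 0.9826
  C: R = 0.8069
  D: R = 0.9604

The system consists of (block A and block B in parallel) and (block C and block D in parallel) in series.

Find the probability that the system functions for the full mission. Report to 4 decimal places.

Parallel (A and B): 1 − (1 − 0.806300)(1 − 0.982600) = 0.996630
Parallel (C and D): 1 − (1 − 0.806900)(1 − 0.960400) = 0.992353
Series ([0.996630] and [0.992353]): 0.996630 × 0.992353 = 0.9890

0.9890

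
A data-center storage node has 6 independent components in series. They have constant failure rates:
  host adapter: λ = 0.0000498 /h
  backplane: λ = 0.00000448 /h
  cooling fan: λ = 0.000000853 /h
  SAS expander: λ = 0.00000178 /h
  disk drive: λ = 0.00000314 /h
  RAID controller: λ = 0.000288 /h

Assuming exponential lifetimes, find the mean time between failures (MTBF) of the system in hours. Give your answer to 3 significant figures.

2870

Series of exponential components: λ_sys = Σ λ_i
λ_sys = 0.0000498 + 0.00000448 + 0.000000853 + 0.00000178 + 0.00000314 + 0.000288 = 3.4805e-04 /h
MTBF = 1 / λ_sys = 2870 h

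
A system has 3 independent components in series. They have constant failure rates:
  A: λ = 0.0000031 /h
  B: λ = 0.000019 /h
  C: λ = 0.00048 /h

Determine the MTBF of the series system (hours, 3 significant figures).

1990

Series of exponential components: λ_sys = Σ λ_i
λ_sys = 0.0000031 + 0.000019 + 0.00048 = 5.0210e-04 /h
MTBF = 1 / λ_sys = 1990 h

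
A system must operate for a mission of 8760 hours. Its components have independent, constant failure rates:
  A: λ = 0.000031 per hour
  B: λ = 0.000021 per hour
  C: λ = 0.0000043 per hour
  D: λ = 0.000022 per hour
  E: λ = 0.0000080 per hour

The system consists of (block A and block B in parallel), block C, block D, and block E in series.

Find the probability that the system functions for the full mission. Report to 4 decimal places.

0.7109

R(A) = exp(−0.000031 × 8760) = 0.762190
R(B) = exp(−0.000021 × 8760) = 0.831969
R(C) = exp(−0.0000043 × 8760) = 0.963033
R(D) = exp(−0.000022 × 8760) = 0.824713
R(E) = exp(−0.0000080 × 8760) = 0.932319
Parallel (A and B): 1 − (1 − 0.762190)(1 − 0.831969) = 0.960041
Series ([0.960041], C, D, and E): 0.960041 × 0.963033 × 0.824713 × 0.932319 = 0.7109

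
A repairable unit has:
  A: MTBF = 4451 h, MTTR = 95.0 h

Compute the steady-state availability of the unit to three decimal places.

A(A) = MTBF/(MTBF+MTTR) = 4451/(4451+95.0) = 0.979

0.979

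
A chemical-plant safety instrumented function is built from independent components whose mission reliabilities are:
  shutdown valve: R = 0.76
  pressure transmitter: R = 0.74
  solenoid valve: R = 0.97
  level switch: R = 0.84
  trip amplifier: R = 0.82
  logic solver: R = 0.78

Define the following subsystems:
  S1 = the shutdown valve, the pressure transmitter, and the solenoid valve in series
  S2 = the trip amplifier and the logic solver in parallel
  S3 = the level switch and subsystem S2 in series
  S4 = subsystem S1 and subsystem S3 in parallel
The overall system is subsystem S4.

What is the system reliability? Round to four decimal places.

Series (shutdown valve, pressure transmitter, and solenoid valve): 0.760000 × 0.740000 × 0.970000 = 0.545528
Parallel (trip amplifier and logic solver): 1 − (1 − 0.820000)(1 − 0.780000) = 0.960400
Series (level switch and [0.960400]): 0.840000 × 0.960400 = 0.806736
Parallel ([0.545528] and [0.806736]): 1 − (1 − 0.545528)(1 − 0.806736) = 0.9122

0.9122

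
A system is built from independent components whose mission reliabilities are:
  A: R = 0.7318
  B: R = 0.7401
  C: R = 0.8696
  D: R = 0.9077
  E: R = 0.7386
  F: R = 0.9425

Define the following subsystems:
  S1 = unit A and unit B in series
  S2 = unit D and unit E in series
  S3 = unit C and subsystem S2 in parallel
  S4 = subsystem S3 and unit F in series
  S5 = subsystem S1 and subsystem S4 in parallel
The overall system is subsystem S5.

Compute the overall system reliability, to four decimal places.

0.9551

Series (A and B): 0.731800 × 0.740100 = 0.541605
Series (D and E): 0.907700 × 0.738600 = 0.670427
Parallel (C and [0.670427]): 1 − (1 − 0.869600)(1 − 0.670427) = 0.957024
Series ([0.957024] and F): 0.957024 × 0.942500 = 0.901995
Parallel ([0.541605] and [0.901995]): 1 − (1 − 0.541605)(1 − 0.901995) = 0.9551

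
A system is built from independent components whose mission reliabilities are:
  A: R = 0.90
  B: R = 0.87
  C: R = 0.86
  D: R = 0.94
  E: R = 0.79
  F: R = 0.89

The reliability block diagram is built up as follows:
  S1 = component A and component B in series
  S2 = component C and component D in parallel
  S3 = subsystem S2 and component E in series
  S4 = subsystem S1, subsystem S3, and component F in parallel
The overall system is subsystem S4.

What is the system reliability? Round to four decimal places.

Series (A and B): 0.900000 × 0.870000 = 0.783000
Parallel (C and D): 1 − (1 − 0.860000)(1 − 0.940000) = 0.991600
Series ([0.991600] and E): 0.991600 × 0.790000 = 0.783364
Parallel ([0.783000], [0.783364], and F): 1 − (1 − 0.783000)(1 − 0.783364)(1 − 0.890000) = 0.9948

0.9948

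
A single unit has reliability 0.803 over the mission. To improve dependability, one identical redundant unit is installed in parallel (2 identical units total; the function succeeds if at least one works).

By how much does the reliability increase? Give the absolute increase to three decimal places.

0.158

R_before = 0.803
R_after = 1 − (1 − 0.803)^2 = 0.961
ΔR = 0.961 − 0.803 = 0.158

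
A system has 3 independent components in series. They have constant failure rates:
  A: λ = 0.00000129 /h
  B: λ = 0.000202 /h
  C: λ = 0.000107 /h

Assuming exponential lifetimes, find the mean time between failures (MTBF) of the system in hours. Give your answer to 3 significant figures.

3220

Series of exponential components: λ_sys = Σ λ_i
λ_sys = 0.00000129 + 0.000202 + 0.000107 = 3.1029e-04 /h
MTBF = 1 / λ_sys = 3220 h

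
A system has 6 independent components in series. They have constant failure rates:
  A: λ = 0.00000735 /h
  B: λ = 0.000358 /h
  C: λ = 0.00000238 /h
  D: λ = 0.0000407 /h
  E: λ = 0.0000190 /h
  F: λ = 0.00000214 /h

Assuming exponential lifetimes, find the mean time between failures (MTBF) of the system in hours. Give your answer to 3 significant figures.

Series of exponential components: λ_sys = Σ λ_i
λ_sys = 0.00000735 + 0.000358 + 0.00000238 + 0.0000407 + 0.0000190 + 0.00000214 = 4.2957e-04 /h
MTBF = 1 / λ_sys = 2330 h

2330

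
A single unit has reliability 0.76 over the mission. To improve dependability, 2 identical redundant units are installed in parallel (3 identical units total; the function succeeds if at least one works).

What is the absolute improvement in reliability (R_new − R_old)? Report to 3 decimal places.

0.226

R_before = 0.76
R_after = 1 − (1 − 0.76)^3 = 0.986
ΔR = 0.986 − 0.76 = 0.226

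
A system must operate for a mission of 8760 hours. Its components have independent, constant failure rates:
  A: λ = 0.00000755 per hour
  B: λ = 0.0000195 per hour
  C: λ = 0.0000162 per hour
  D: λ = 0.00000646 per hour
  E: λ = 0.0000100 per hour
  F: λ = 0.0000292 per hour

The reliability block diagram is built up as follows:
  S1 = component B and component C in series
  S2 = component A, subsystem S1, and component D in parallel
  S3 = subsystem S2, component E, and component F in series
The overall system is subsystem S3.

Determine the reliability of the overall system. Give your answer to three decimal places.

R(A) = exp(−0.00000755 × 8760) = 0.93600
R(B) = exp(−0.0000195 × 8760) = 0.84297
R(C) = exp(−0.0000162 × 8760) = 0.86770
R(D) = exp(−0.00000646 × 8760) = 0.94498
R(E) = exp(−0.0000100 × 8760) = 0.91613
R(F) = exp(−0.0000292 × 8760) = 0.77430
Series (B and C): 0.84297 × 0.86770 = 0.73145
Parallel (A, [0.73145], and D): 1 − (1 − 0.93600)(1 − 0.73145)(1 − 0.94498) = 0.99905
Series ([0.99905], E, and F): 0.99905 × 0.91613 × 0.77430 = 0.709

0.709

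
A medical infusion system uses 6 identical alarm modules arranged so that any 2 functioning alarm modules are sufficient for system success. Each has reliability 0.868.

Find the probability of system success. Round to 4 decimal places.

R = Σ_{i=2}^{6} C(6,i) p^i (1−p)^{6−i} with p = 0.868
C(6,2)·0.868^2·0.132^4 = 0.003431
C(6,3)·0.868^3·0.132^3 = 0.030082
C(6,4)·0.868^4·0.132^2 = 0.148360
C(6,5)·0.868^5·0.132^1 = 0.390233
C(6,6)·0.868^6·0.132^0 = 0.427679
Sum = 0.9998

0.9998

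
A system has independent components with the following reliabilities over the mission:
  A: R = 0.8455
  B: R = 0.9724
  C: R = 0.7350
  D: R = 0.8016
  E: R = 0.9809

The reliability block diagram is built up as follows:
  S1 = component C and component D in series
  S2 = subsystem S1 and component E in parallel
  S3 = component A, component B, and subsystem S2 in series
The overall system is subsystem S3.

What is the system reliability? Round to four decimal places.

Series (C and D): 0.735000 × 0.801600 = 0.589176
Parallel ([0.589176] and E): 1 − (1 − 0.589176)(1 − 0.980900) = 0.992153
Series (A, B, and [0.992153]): 0.845500 × 0.972400 × 0.992153 = 0.8157

0.8157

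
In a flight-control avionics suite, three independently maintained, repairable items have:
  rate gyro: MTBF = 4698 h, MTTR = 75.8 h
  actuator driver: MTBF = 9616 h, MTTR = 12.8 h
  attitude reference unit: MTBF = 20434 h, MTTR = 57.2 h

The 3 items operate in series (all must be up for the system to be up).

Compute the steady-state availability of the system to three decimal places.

A(rate gyro) = MTBF/(MTBF+MTTR) = 4698/(4698+75.8) = 0.984122
A(actuator driver) = MTBF/(MTBF+MTTR) = 9616/(9616+12.8) = 0.998671
A(attitude reference unit) = MTBF/(MTBF+MTTR) = 20434/(20434+57.2) = 0.997209
Series availability: 0.984122 × 0.998671 × 0.997209 = 0.980

0.980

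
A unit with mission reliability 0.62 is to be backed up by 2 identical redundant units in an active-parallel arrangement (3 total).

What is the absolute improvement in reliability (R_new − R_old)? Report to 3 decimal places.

0.325

R_before = 0.62
R_after = 1 − (1 − 0.62)^3 = 0.945
ΔR = 0.945 − 0.62 = 0.325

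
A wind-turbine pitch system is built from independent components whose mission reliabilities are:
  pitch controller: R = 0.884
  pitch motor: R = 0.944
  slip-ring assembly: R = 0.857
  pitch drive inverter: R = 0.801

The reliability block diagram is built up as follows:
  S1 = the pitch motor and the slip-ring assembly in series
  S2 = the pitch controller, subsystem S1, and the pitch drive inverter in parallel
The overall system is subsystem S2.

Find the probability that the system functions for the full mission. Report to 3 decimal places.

Series (pitch motor and slip-ring assembly): 0.94400 × 0.85700 = 0.80901
Parallel (pitch controller, [0.80901], and pitch drive inverter): 1 − (1 − 0.88400)(1 − 0.80901)(1 − 0.80100) = 0.996

0.996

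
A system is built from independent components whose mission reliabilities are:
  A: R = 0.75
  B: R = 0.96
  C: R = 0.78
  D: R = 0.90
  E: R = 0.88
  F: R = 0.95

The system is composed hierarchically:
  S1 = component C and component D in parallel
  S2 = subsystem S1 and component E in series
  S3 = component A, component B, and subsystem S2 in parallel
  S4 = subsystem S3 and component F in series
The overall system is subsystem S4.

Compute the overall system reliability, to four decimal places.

0.9487

Parallel (C and D): 1 − (1 − 0.780000)(1 − 0.900000) = 0.978000
Series ([0.978000] and E): 0.978000 × 0.880000 = 0.860640
Parallel (A, B, and [0.860640]): 1 − (1 − 0.750000)(1 − 0.960000)(1 − 0.860640) = 0.998606
Series ([0.998606] and F): 0.998606 × 0.950000 = 0.9487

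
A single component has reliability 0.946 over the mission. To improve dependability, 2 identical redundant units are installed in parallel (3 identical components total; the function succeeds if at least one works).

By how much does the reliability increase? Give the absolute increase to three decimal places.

0.054

R_before = 0.946
R_after = 1 − (1 − 0.946)^3 = 1.000
ΔR = 1.000 − 0.946 = 0.054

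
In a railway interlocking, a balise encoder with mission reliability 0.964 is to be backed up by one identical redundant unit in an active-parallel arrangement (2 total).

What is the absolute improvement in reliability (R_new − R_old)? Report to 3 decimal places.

0.035

R_before = 0.964
R_after = 1 − (1 − 0.964)^2 = 0.999
ΔR = 0.999 − 0.964 = 0.035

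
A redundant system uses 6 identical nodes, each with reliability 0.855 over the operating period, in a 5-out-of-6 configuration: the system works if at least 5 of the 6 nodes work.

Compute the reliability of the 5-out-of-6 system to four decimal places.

0.7882

R = Σ_{i=5}^{6} C(6,i) p^i (1−p)^{6−i} with p = 0.855
C(6,5)·0.855^5·0.145^1 = 0.397512
C(6,6)·0.855^6·0.145^0 = 0.390658
Sum = 0.7882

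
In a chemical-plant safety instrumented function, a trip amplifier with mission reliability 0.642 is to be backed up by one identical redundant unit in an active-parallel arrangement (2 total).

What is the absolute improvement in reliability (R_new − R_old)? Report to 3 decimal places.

R_before = 0.642
R_after = 1 − (1 − 0.642)^2 = 0.872
ΔR = 0.872 − 0.642 = 0.230

0.230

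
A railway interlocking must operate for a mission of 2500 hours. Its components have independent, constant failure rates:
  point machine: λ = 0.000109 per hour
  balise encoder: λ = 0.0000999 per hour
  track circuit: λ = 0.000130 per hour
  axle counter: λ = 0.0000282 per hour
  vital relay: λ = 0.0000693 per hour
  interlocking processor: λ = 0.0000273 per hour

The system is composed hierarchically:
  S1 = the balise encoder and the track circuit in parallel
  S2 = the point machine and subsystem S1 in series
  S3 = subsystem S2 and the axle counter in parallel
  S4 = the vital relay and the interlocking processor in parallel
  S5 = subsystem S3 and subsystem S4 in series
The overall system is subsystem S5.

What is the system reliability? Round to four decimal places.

0.9703

R(point machine) = exp(−0.000109 × 2500) = 0.761473
R(balise encoder) = exp(−0.0000999 × 2500) = 0.778996
R(track circuit) = exp(−0.000130 × 2500) = 0.722527
R(axle counter) = exp(−0.0000282 × 2500) = 0.931928
R(vital relay) = exp(−0.0000693 × 2500) = 0.840927
R(interlocking processor) = exp(−0.0000273 × 2500) = 0.934027
Parallel (balise encoder and track circuit): 1 − (1 − 0.778996)(1 − 0.722527) = 0.938677
Series (point machine and [0.938677]): 0.761473 × 0.938677 = 0.714777
Parallel ([0.714777] and axle counter): 1 − (1 − 0.714777)(1 − 0.931928) = 0.980584
Parallel (vital relay and interlocking processor): 1 − (1 − 0.840927)(1 − 0.934027) = 0.989505
Series ([0.980584] and [0.989505]): 0.980584 × 0.989505 = 0.9703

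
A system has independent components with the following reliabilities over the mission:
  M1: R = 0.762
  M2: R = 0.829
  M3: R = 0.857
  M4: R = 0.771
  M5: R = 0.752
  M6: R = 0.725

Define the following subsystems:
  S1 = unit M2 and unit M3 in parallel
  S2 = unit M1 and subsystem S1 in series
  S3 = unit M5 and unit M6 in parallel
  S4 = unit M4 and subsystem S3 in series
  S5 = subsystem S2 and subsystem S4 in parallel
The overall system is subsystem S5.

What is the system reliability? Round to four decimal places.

Parallel (M2 and M3): 1 − (1 − 0.829000)(1 − 0.857000) = 0.975547
Series (M1 and [0.975547]): 0.762000 × 0.975547 = 0.743367
Parallel (M5 and M6): 1 − (1 − 0.752000)(1 − 0.725000) = 0.931800
Series (M4 and [0.931800]): 0.771000 × 0.931800 = 0.718418
Parallel ([0.743367] and [0.718418]): 1 − (1 − 0.743367)(1 − 0.718418) = 0.9277

0.9277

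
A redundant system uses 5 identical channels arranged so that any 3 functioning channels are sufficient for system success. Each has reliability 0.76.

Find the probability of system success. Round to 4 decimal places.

0.9067

R = Σ_{i=3}^{5} C(5,i) p^i (1−p)^{5−i} with p = 0.76
C(5,3)·0.76^3·0.24^2 = 0.252850
C(5,4)·0.76^4·0.24^1 = 0.400346
C(5,5)·0.76^5·0.24^0 = 0.253553
Sum = 0.9067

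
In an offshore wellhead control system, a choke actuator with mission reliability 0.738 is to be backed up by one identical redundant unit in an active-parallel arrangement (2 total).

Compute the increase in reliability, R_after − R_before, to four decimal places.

0.1934

R_before = 0.738
R_after = 1 − (1 − 0.738)^2 = 0.9314
ΔR = 0.9314 − 0.738 = 0.1934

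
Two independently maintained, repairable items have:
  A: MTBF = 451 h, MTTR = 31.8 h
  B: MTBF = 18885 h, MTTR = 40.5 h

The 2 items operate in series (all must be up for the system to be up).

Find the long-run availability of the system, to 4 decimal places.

0.9321

A(A) = MTBF/(MTBF+MTTR) = 451/(451+31.8) = 0.934134
A(B) = MTBF/(MTBF+MTTR) = 18885/(18885+40.5) = 0.997860
Series availability: 0.934134 × 0.997860 = 0.9321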